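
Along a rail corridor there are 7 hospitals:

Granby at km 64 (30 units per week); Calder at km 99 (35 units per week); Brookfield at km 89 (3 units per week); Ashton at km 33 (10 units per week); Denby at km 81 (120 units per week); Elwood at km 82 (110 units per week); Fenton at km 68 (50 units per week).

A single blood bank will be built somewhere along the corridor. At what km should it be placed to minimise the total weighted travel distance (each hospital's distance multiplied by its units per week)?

For a sum of weighted absolute distances on a line, the optimum is the weighted median (not the mean). Total weight W = 358; half-weight = 179.
Sort by position and accumulate weight:
  km 33 (Ashton, w=10) → cum 10
  km 64 (Granby, w=30) → cum 40
  km 68 (Fenton, w=50) → cum 90
  km 81 (Denby, w=120) → cum 210  ≥ 179 → median here
  km 82 (Elwood, w=110) → cum 320
  km 89 (Brookfield, w=3) → cum 323
  km 99 (Calder, w=35) → cum 358
Optimal location: km 81.

x = 81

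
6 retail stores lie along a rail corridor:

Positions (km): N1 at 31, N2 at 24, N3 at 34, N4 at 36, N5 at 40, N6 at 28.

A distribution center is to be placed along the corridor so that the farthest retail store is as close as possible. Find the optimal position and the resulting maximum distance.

The 1-center on a line is the midpoint of the two extreme points: leftmost at 24, rightmost at 40.
Optimal location = (24 + 40)/2 = 32; maximum distance = (40 − 24)/2 = 8.

location 32, max distance 8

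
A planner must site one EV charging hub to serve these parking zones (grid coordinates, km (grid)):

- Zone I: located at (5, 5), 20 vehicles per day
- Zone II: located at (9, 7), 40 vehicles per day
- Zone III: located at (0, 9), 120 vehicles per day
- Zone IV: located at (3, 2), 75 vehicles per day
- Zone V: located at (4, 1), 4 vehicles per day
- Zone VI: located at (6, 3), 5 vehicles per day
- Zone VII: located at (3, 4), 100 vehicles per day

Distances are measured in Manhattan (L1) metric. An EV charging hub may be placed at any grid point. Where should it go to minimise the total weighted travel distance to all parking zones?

(3, 4)

Manhattan distance separates: Σwᵢ(|x−xᵢ|+|y−yᵢ|) = Σwᵢ|x−xᵢ| + Σwᵢ|y−yᵢ|, so x and y are optimised independently as 1-D weighted medians.
Total weight W = 364; half = 182.
x-coordinate, sorted with cumulative weight:
  x=0 (Zone III, w=120) cum 120
  x=3 (Zone IV, w=75) cum 195  ← median
  x=3 (Zone VII, w=100) cum 295
  x=4 (Zone V, w=4) cum 299
  x=5 (Zone I, w=20) cum 319
  x=6 (Zone VI, w=5) cum 324
  x=9 (Zone II, w=40) cum 364
⇒ x* = 3
y-coordinate, sorted with cumulative weight:
  y=1 (Zone V, w=4) cum 4
  y=2 (Zone IV, w=75) cum 79
  y=3 (Zone VI, w=5) cum 84
  y=4 (Zone VII, w=100) cum 184  ← median
  y=5 (Zone I, w=20) cum 204
  y=7 (Zone II, w=40) cum 244
  y=9 (Zone III, w=120) cum 364
⇒ y* = 4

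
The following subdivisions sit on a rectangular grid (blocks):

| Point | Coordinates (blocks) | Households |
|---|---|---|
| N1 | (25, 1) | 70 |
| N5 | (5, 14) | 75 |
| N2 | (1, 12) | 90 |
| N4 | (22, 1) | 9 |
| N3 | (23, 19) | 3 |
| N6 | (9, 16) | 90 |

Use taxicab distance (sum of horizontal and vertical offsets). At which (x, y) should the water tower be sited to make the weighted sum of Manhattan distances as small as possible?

(9, 12)

Manhattan distance separates: Σwᵢ(|x−xᵢ|+|y−yᵢ|) = Σwᵢ|x−xᵢ| + Σwᵢ|y−yᵢ|, so x and y are optimised independently as 1-D weighted medians.
Total weight W = 337; half = 168.5.
x-coordinate, sorted with cumulative weight:
  x=1 (N2, w=90) cum 90
  x=5 (N5, w=75) cum 165
  x=9 (N6, w=90) cum 255  ← median
  x=22 (N4, w=9) cum 264
  x=23 (N3, w=3) cum 267
  x=25 (N1, w=70) cum 337
⇒ x* = 9
y-coordinate, sorted with cumulative weight:
  y=1 (N1, w=70) cum 70
  y=1 (N4, w=9) cum 79
  y=12 (N2, w=90) cum 169  ← median
  y=14 (N5, w=75) cum 244
  y=16 (N6, w=90) cum 334
  y=19 (N3, w=3) cum 337
⇒ y* = 12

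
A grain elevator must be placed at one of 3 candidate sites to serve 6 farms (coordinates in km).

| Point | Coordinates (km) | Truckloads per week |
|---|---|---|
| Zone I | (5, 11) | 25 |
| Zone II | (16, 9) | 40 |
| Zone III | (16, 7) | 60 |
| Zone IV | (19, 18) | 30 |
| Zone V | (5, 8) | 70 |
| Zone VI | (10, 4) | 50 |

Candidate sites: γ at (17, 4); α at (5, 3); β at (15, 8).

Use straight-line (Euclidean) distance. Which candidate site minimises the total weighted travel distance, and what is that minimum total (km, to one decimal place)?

β, total 1745.7 km

Total weighted distance at each candidate:
  γ (17, 4): total = 2400.7
  α (5, 3): total = 2624.0
  β (15, 8): total = 1745.7
Minimum is at β with total 1745.7 km.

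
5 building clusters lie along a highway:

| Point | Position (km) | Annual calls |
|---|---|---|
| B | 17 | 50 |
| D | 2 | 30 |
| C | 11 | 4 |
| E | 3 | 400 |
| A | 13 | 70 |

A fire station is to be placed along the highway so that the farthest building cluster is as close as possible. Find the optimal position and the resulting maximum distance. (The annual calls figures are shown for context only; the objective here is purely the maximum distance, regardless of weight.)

location 9.5, max distance 7.5

The 1-center on a line is the midpoint of the two extreme points: leftmost at 2, rightmost at 17.
Optimal location = (2 + 17)/2 = 9.5; maximum distance = (17 − 2)/2 = 7.5.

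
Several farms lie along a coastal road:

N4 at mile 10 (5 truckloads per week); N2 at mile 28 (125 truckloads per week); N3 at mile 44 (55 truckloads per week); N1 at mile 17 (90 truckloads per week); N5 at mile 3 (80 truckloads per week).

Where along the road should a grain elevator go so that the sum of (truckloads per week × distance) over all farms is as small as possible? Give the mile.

For a sum of weighted absolute distances on a line, the optimum is the weighted median (not the mean). Total weight W = 355; half-weight = 177.5.
Sort by position and accumulate weight:
  mile 3 (N5, w=80) → cum 80
  mile 10 (N4, w=5) → cum 85
  mile 17 (N1, w=90) → cum 175
  mile 28 (N2, w=125) → cum 300  ≥ 177.5 → median here
  mile 44 (N3, w=55) → cum 355
Optimal location: mile 28.

x = 28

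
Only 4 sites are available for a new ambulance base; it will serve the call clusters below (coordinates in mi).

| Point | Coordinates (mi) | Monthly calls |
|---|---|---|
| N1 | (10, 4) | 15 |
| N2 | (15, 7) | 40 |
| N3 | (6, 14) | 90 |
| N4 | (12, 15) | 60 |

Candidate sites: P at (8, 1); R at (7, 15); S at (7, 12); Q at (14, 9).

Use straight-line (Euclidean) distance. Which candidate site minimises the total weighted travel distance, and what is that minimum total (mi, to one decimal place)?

R, total 1050.9 mi

Total weighted distance at each candidate:
  P (8, 1): total = 2480.2
  R (7, 15): total = 1050.9
  S (7, 12): total = 1056.6
  Q (14, 9): total = 1414.0
Minimum is at R with total 1050.9 mi.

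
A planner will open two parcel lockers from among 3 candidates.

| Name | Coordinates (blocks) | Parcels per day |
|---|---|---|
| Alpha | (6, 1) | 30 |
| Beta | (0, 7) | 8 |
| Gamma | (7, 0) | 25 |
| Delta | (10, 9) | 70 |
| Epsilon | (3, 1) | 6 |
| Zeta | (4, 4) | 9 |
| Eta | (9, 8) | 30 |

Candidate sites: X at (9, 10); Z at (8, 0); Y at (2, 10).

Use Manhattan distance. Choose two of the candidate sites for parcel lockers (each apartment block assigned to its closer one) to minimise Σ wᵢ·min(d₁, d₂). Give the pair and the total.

{X, Z}, total 519

Evaluate every pair (each demand assigned to the nearer of the two):
  {X, Z}: total = 519
  {X, Y}: total = 1032
  {Z, Y}: total = 1163
Best pair: {X, Z} with total 519.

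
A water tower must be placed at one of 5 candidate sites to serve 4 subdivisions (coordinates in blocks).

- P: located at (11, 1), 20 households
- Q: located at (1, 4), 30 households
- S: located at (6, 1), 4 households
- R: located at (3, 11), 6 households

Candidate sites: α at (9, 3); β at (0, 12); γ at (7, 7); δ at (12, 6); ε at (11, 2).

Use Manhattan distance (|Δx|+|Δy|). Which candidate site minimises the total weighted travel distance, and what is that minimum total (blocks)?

Total weighted distance at each candidate:
  α (9, 3): total = 454
  β (0, 12): total = 802
  γ (7, 7): total = 546
  δ (12, 6): total = 638
  ε (11, 2): total = 506
Minimum is at α with total 454 blocks.

α, total 454 blocks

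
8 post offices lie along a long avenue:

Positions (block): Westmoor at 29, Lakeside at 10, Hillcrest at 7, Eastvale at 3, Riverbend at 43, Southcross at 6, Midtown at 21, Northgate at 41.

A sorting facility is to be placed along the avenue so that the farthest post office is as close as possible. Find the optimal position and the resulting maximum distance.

The 1-center on a line is the midpoint of the two extreme points: leftmost at 3, rightmost at 43.
Optimal location = (3 + 43)/2 = 23; maximum distance = (43 − 3)/2 = 20.

location 23, max distance 20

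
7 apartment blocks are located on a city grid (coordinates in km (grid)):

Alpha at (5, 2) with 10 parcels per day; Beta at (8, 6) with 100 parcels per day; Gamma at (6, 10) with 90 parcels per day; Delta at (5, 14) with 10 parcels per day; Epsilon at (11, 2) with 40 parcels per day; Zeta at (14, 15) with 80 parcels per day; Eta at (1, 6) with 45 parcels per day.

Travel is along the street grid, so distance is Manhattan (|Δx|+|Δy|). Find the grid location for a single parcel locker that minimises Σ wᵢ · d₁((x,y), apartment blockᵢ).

Manhattan distance separates: Σwᵢ(|x−xᵢ|+|y−yᵢ|) = Σwᵢ|x−xᵢ| + Σwᵢ|y−yᵢ|, so x and y are optimised independently as 1-D weighted medians.
Total weight W = 375; half = 187.5.
x-coordinate, sorted with cumulative weight:
  x=1 (Eta, w=45) cum 45
  x=5 (Alpha, w=10) cum 55
  x=5 (Delta, w=10) cum 65
  x=6 (Gamma, w=90) cum 155
  x=8 (Beta, w=100) cum 255  ← median
  x=11 (Epsilon, w=40) cum 295
  x=14 (Zeta, w=80) cum 375
⇒ x* = 8
y-coordinate, sorted with cumulative weight:
  y=2 (Alpha, w=10) cum 10
  y=2 (Epsilon, w=40) cum 50
  y=6 (Beta, w=100) cum 150
  y=6 (Eta, w=45) cum 195  ← median
  y=10 (Gamma, w=90) cum 285
  y=14 (Delta, w=10) cum 295
  y=15 (Zeta, w=80) cum 375
⇒ y* = 6

(8, 6)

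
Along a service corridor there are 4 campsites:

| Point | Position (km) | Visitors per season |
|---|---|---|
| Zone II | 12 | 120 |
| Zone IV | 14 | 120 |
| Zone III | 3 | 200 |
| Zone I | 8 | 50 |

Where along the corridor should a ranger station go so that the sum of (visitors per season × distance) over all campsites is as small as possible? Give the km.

For a sum of weighted absolute distances on a line, the optimum is the weighted median (not the mean). Total weight W = 490; half-weight = 245.
Sort by position and accumulate weight:
  km 3 (Zone III, w=200) → cum 200
  km 8 (Zone I, w=50) → cum 250  ≥ 245 → median here
  km 12 (Zone II, w=120) → cum 370
  km 14 (Zone IV, w=120) → cum 490
Optimal location: km 8.

x = 8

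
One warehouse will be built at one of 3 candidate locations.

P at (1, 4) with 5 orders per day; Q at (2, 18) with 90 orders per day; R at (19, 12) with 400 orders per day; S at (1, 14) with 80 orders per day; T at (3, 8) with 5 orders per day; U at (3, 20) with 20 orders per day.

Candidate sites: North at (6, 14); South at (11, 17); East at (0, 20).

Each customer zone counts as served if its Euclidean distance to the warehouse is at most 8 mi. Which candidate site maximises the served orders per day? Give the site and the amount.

North, covering 195

Coverage radius r = 8 mi; a point is covered iff (Δx)²+(Δy)² ≤ 8² = 64.
  North (6, 14): covers {Q, S, T, U} → 195
  South (11, 17): covers {none} → 0
  East (0, 20): covers {Q, S, U} → 190
Maximum coverage at North: 195 orders per day.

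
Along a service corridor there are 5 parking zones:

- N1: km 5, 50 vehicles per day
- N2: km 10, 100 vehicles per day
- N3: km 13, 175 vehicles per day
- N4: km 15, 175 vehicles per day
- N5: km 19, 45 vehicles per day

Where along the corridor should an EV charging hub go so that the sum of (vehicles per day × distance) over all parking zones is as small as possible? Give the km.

For a sum of weighted absolute distances on a line, the optimum is the weighted median (not the mean). Total weight W = 545; half-weight = 272.5.
Sort by position and accumulate weight:
  km 5 (N1, w=50) → cum 50
  km 10 (N2, w=100) → cum 150
  km 13 (N3, w=175) → cum 325  ≥ 272.5 → median here
  km 15 (N4, w=175) → cum 500
  km 19 (N5, w=45) → cum 545
Optimal location: km 13.

x = 13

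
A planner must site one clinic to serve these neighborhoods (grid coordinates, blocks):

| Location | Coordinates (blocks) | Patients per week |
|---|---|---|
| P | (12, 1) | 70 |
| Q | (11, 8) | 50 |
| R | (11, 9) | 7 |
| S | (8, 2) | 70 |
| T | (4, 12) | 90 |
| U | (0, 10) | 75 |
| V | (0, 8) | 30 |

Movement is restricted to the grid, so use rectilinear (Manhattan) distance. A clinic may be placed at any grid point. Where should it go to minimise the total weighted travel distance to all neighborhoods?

Manhattan distance separates: Σwᵢ(|x−xᵢ|+|y−yᵢ|) = Σwᵢ|x−xᵢ| + Σwᵢ|y−yᵢ|, so x and y are optimised independently as 1-D weighted medians.
Total weight W = 392; half = 196.
x-coordinate, sorted with cumulative weight:
  x=0 (U, w=75) cum 75
  x=0 (V, w=30) cum 105
  x=4 (T, w=90) cum 195
  x=8 (S, w=70) cum 265  ← median
  x=11 (Q, w=50) cum 315
  x=11 (R, w=7) cum 322
  x=12 (P, w=70) cum 392
⇒ x* = 8
y-coordinate, sorted with cumulative weight:
  y=1 (P, w=70) cum 70
  y=2 (S, w=70) cum 140
  y=8 (Q, w=50) cum 190
  y=8 (V, w=30) cum 220  ← median
  y=9 (R, w=7) cum 227
  y=10 (U, w=75) cum 302
  y=12 (T, w=90) cum 392
⇒ y* = 8

(8, 8)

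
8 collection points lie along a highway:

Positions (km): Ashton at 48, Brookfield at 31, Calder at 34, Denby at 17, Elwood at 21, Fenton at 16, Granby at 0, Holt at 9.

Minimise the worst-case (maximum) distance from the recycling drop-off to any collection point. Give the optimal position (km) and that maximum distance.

The 1-center on a line is the midpoint of the two extreme points: leftmost at 0, rightmost at 48.
Optimal location = (0 + 48)/2 = 24; maximum distance = (48 − 0)/2 = 24.

location 24, max distance 24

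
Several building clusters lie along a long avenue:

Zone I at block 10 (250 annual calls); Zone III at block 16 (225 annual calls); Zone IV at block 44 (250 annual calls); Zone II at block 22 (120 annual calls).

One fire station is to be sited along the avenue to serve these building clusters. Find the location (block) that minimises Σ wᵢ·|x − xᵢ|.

x = 16

For a sum of weighted absolute distances on a line, the optimum is the weighted median (not the mean). Total weight W = 845; half-weight = 422.5.
Sort by position and accumulate weight:
  block 10 (Zone I, w=250) → cum 250
  block 16 (Zone III, w=225) → cum 475  ≥ 422.5 → median here
  block 22 (Zone II, w=120) → cum 595
  block 44 (Zone IV, w=250) → cum 845
Optimal location: block 16.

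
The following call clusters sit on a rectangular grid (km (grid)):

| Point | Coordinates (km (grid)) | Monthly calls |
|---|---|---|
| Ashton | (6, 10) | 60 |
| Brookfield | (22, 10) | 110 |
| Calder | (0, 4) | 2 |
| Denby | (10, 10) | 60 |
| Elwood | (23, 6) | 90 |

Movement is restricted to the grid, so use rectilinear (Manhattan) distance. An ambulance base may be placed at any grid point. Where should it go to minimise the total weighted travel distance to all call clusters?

Manhattan distance separates: Σwᵢ(|x−xᵢ|+|y−yᵢ|) = Σwᵢ|x−xᵢ| + Σwᵢ|y−yᵢ|, so x and y are optimised independently as 1-D weighted medians.
Total weight W = 322; half = 161.
x-coordinate, sorted with cumulative weight:
  x=0 (Calder, w=2) cum 2
  x=6 (Ashton, w=60) cum 62
  x=10 (Denby, w=60) cum 122
  x=22 (Brookfield, w=110) cum 232  ← median
  x=23 (Elwood, w=90) cum 322
⇒ x* = 22
y-coordinate, sorted with cumulative weight:
  y=4 (Calder, w=2) cum 2
  y=6 (Elwood, w=90) cum 92
  y=10 (Ashton, w=60) cum 152
  y=10 (Brookfield, w=110) cum 262  ← median
  y=10 (Denby, w=60) cum 322
⇒ y* = 10

(22, 10)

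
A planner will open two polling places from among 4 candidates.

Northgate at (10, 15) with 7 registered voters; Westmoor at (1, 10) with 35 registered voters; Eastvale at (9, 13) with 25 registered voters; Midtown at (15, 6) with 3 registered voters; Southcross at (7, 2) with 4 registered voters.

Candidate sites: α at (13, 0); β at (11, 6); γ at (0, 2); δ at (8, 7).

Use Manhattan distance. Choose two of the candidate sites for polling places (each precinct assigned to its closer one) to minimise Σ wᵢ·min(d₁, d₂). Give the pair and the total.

Evaluate every pair (each demand assigned to the nearer of the two):
  {γ, δ}: total = 608
  {β, δ}: total = 631
  {α, δ}: total = 643
  {β, γ}: total = 650
  {α, β}: total = 829
  {α, γ}: total = 918
Best pair: {γ, δ} with total 608.

{γ, δ}, total 608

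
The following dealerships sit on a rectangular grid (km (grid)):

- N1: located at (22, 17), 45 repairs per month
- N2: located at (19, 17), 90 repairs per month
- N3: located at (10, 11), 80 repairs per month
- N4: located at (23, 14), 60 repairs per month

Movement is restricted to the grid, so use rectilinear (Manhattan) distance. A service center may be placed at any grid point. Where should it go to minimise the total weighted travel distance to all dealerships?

Manhattan distance separates: Σwᵢ(|x−xᵢ|+|y−yᵢ|) = Σwᵢ|x−xᵢ| + Σwᵢ|y−yᵢ|, so x and y are optimised independently as 1-D weighted medians.
Total weight W = 275; half = 137.5.
x-coordinate, sorted with cumulative weight:
  x=10 (N3, w=80) cum 80
  x=19 (N2, w=90) cum 170  ← median
  x=22 (N1, w=45) cum 215
  x=23 (N4, w=60) cum 275
⇒ x* = 19
y-coordinate, sorted with cumulative weight:
  y=11 (N3, w=80) cum 80
  y=14 (N4, w=60) cum 140  ← median
  y=17 (N1, w=45) cum 185
  y=17 (N2, w=90) cum 275
⇒ y* = 14

(19, 14)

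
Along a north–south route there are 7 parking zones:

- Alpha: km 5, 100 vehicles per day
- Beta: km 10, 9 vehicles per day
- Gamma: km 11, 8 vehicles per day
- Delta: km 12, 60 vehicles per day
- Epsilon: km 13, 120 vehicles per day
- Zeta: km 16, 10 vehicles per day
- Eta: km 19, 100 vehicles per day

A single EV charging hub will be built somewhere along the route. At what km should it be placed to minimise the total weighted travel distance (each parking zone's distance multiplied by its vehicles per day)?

For a sum of weighted absolute distances on a line, the optimum is the weighted median (not the mean). Total weight W = 407; half-weight = 203.5.
Sort by position and accumulate weight:
  km 5 (Alpha, w=100) → cum 100
  km 10 (Beta, w=9) → cum 109
  km 11 (Gamma, w=8) → cum 117
  km 12 (Delta, w=60) → cum 177
  km 13 (Epsilon, w=120) → cum 297  ≥ 203.5 → median here
  km 16 (Zeta, w=10) → cum 307
  km 19 (Eta, w=100) → cum 407
Optimal location: km 13.

x = 13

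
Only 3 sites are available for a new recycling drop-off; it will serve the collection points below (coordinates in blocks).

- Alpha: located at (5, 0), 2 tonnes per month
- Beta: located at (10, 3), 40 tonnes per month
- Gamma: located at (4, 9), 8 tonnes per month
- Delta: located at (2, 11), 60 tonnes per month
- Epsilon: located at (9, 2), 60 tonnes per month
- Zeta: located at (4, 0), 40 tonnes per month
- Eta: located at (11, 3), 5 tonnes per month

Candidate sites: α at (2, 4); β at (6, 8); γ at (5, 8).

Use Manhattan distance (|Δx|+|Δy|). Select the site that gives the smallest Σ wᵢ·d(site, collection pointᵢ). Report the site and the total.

α, total 1680 blocks

Total weighted distance at each candidate:
  α (2, 4): total = 1680
  β (6, 8): total = 1812
  γ (5, 8): total = 1807
Minimum is at α with total 1680 blocks.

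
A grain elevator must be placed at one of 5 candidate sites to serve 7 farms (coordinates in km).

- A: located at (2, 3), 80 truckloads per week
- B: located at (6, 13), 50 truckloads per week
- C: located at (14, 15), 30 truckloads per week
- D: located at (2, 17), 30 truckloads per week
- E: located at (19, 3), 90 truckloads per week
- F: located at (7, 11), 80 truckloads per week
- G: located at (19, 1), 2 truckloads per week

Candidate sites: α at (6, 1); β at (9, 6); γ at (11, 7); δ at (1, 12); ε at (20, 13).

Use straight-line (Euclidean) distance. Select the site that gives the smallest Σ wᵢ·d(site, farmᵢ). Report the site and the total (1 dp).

Total weighted distance at each candidate:
  α (6, 1): total = 3950.0
  β (9, 6): total = 3082.9
  γ (11, 7): total = 3115.9
  δ (1, 12): total = 3872.6
  ε (20, 13): total = 5071.0
Minimum is at β with total 3082.9 km.

β, total 3082.9 km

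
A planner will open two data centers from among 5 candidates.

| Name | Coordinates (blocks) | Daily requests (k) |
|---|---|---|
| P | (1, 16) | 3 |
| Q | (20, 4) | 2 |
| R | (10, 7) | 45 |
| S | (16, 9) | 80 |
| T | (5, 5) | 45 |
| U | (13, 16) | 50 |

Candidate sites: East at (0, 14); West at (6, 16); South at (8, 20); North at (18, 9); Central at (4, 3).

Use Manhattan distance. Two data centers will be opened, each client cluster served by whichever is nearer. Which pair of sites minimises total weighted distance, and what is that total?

Evaluate every pair (each demand assigned to the nearer of the two):
  {North, Central}: total = 1407
  {West, North}: total = 1529
  {East, North}: total = 1863
  {South, North}: total = 1872
  {West, Central}: total = 2344
  {South, Central}: total = 2542
  {East, Central}: total = 2818
  {East, West}: total = 2896
  {West, South}: total = 2902
  {East, South}: total = 3340
Best pair: {North, Central} with total 1407.

{North, Central}, total 1407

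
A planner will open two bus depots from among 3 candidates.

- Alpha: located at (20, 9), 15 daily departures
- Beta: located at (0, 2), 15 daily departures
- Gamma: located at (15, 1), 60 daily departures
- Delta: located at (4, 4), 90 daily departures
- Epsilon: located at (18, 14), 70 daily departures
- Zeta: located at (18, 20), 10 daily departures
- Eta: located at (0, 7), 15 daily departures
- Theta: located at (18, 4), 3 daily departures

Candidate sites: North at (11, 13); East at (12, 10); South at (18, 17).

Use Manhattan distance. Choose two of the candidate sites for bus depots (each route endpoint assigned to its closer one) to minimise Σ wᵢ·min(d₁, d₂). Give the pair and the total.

{East, South}, total 2916

Evaluate every pair (each demand assigned to the nearer of the two):
  {East, South}: total = 2916
  {North, East}: total = 3376
  {North, South}: total = 3414
Best pair: {East, South} with total 2916.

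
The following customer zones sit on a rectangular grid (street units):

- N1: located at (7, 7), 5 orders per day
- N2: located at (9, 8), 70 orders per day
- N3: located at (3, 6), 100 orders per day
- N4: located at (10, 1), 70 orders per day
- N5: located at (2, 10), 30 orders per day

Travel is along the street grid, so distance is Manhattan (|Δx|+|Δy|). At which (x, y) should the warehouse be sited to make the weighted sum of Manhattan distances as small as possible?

(9, 6)

Manhattan distance separates: Σwᵢ(|x−xᵢ|+|y−yᵢ|) = Σwᵢ|x−xᵢ| + Σwᵢ|y−yᵢ|, so x and y are optimised independently as 1-D weighted medians.
Total weight W = 275; half = 137.5.
x-coordinate, sorted with cumulative weight:
  x=2 (N5, w=30) cum 30
  x=3 (N3, w=100) cum 130
  x=7 (N1, w=5) cum 135
  x=9 (N2, w=70) cum 205  ← median
  x=10 (N4, w=70) cum 275
⇒ x* = 9
y-coordinate, sorted with cumulative weight:
  y=1 (N4, w=70) cum 70
  y=6 (N3, w=100) cum 170  ← median
  y=7 (N1, w=5) cum 175
  y=8 (N2, w=70) cum 245
  y=10 (N5, w=30) cum 275
⇒ y* = 6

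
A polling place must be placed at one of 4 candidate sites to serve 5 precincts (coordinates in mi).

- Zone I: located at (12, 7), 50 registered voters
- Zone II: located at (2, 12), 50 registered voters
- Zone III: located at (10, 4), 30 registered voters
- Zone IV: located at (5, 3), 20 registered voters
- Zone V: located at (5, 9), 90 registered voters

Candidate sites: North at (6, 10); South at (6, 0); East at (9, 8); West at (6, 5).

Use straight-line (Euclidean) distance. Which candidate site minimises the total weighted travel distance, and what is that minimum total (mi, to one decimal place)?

Total weighted distance at each candidate:
  North (6, 10): total = 1044.1
  South (6, 0): total = 2141.4
  East (9, 8): total = 1184.1
  West (6, 5): total = 1258.8
Minimum is at North with total 1044.1 mi.

North, total 1044.1 mi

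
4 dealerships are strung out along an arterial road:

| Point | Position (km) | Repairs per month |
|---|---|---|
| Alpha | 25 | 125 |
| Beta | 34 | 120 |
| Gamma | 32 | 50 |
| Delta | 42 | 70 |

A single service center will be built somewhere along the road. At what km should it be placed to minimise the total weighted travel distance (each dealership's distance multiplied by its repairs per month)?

For a sum of weighted absolute distances on a line, the optimum is the weighted median (not the mean). Total weight W = 365; half-weight = 182.5.
Sort by position and accumulate weight:
  km 25 (Alpha, w=125) → cum 125
  km 32 (Gamma, w=50) → cum 175
  km 34 (Beta, w=120) → cum 295  ≥ 182.5 → median here
  km 42 (Delta, w=70) → cum 365
Optimal location: km 34.

x = 34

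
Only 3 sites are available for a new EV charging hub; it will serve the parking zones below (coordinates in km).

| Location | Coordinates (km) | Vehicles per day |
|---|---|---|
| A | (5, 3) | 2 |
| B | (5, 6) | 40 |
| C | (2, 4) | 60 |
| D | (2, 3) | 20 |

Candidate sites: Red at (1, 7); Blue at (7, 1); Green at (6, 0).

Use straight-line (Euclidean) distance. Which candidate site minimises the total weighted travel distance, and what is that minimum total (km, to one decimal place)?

Red, total 448.4 km

Total weighted distance at each candidate:
  Red (1, 7): total = 448.4
  Blue (7, 1): total = 678.6
  Green (6, 0): total = 689.0
Minimum is at Red with total 448.4 km.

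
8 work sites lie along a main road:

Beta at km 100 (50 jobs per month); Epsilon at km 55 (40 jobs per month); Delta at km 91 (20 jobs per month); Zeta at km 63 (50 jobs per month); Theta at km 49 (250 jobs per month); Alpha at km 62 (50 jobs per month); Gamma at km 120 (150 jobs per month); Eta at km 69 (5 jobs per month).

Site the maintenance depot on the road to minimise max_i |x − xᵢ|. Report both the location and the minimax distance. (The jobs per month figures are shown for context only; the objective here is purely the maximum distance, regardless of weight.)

location 84.5, max distance 35.5

The 1-center on a line is the midpoint of the two extreme points: leftmost at 49, rightmost at 120.
Optimal location = (49 + 120)/2 = 84.5; maximum distance = (120 − 49)/2 = 35.5.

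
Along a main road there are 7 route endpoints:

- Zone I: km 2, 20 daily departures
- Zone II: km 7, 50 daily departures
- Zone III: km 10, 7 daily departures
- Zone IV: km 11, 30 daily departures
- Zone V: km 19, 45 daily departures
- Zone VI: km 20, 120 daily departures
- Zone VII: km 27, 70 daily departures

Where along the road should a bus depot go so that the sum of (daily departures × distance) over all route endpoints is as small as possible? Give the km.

x = 20

For a sum of weighted absolute distances on a line, the optimum is the weighted median (not the mean). Total weight W = 342; half-weight = 171.
Sort by position and accumulate weight:
  km 2 (Zone I, w=20) → cum 20
  km 7 (Zone II, w=50) → cum 70
  km 10 (Zone III, w=7) → cum 77
  km 11 (Zone IV, w=30) → cum 107
  km 19 (Zone V, w=45) → cum 152
  km 20 (Zone VI, w=120) → cum 272  ≥ 171 → median here
  km 27 (Zone VII, w=70) → cum 342
Optimal location: km 20.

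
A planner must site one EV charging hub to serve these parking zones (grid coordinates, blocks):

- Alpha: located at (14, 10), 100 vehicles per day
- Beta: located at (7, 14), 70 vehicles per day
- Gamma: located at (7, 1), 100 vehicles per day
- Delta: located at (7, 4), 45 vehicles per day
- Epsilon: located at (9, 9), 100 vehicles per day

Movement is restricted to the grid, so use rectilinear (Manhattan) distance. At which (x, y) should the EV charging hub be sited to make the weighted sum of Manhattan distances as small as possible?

(7, 9)

Manhattan distance separates: Σwᵢ(|x−xᵢ|+|y−yᵢ|) = Σwᵢ|x−xᵢ| + Σwᵢ|y−yᵢ|, so x and y are optimised independently as 1-D weighted medians.
Total weight W = 415; half = 207.5.
x-coordinate, sorted with cumulative weight:
  x=7 (Beta, w=70) cum 70
  x=7 (Gamma, w=100) cum 170
  x=7 (Delta, w=45) cum 215  ← median
  x=9 (Epsilon, w=100) cum 315
  x=14 (Alpha, w=100) cum 415
⇒ x* = 7
y-coordinate, sorted with cumulative weight:
  y=1 (Gamma, w=100) cum 100
  y=4 (Delta, w=45) cum 145
  y=9 (Epsilon, w=100) cum 245  ← median
  y=10 (Alpha, w=100) cum 345
  y=14 (Beta, w=70) cum 415
⇒ y* = 9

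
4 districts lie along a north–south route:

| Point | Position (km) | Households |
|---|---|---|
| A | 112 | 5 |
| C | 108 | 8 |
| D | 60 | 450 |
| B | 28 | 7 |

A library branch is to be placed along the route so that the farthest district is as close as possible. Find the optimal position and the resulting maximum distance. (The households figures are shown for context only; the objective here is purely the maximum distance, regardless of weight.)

location 70, max distance 42

The 1-center on a line is the midpoint of the two extreme points: leftmost at 28, rightmost at 112.
Optimal location = (28 + 112)/2 = 70; maximum distance = (112 − 28)/2 = 42.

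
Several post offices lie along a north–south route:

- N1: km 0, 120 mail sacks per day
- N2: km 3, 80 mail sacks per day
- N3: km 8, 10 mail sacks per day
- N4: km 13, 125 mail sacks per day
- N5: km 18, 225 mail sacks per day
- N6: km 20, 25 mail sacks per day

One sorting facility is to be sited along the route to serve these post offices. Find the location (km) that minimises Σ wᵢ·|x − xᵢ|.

x = 13

For a sum of weighted absolute distances on a line, the optimum is the weighted median (not the mean). Total weight W = 585; half-weight = 292.5.
Sort by position and accumulate weight:
  km 0 (N1, w=120) → cum 120
  km 3 (N2, w=80) → cum 200
  km 8 (N3, w=10) → cum 210
  km 13 (N4, w=125) → cum 335  ≥ 292.5 → median here
  km 18 (N5, w=225) → cum 560
  km 20 (N6, w=25) → cum 585
Optimal location: km 13.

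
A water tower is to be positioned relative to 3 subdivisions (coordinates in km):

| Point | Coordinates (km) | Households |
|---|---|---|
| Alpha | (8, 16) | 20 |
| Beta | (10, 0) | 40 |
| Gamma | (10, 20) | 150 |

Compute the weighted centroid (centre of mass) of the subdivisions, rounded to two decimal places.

(9.81, 15.81)

The minimiser of Σwᵢ‖p−pᵢ‖² is the weighted centroid p* = (Σwᵢpᵢ)/(Σwᵢ).
Σwᵢ = 210.
Σwᵢxᵢ = 20·8 + 40·10 + 150·10 = 2060.
Σwᵢyᵢ = 20·16 + 40·0 + 150·20 = 3320.
x* = 2060/210 = 9.81, y* = 3320/210 = 15.81.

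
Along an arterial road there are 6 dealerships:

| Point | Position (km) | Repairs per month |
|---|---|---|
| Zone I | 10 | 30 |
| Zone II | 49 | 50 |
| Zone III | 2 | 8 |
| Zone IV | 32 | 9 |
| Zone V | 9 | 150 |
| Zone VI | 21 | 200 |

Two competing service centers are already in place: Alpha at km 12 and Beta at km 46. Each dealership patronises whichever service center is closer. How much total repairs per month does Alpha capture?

The indifferent point is the midpoint (12+46)/2 = 29; dealerships left of it (closer to Alpha at 12) go to Alpha, those right go to Beta.
  Zone III at 2 (w=8) → Alpha
  Zone V at 9 (w=150) → Alpha
  Zone I at 10 (w=30) → Alpha
  Zone VI at 21 (w=200) → Alpha
  Zone IV at 32 (w=9) → Beta
  Zone II at 49 (w=50) → Beta
Alpha captures 388; Beta captures 59.

388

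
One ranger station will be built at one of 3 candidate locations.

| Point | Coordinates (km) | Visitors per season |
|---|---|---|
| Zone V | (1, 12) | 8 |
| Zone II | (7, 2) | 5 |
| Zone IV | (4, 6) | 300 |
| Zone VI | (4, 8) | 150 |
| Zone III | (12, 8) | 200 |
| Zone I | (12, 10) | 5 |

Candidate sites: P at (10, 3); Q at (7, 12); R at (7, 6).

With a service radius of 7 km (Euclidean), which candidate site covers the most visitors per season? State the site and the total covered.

Q, covering 663

Coverage radius r = 7 km; a point is covered iff (Δx)²+(Δy)² ≤ 7² = 49.
  P (10, 3): covers {Zone II, Zone IV, Zone III} → 505
  Q (7, 12): covers {Zone V, Zone IV, Zone VI, Zone III, Zone I} → 663
  R (7, 6): covers {Zone II, Zone IV, Zone VI, Zone III, Zone I} → 660
Maximum coverage at Q: 663 visitors per season.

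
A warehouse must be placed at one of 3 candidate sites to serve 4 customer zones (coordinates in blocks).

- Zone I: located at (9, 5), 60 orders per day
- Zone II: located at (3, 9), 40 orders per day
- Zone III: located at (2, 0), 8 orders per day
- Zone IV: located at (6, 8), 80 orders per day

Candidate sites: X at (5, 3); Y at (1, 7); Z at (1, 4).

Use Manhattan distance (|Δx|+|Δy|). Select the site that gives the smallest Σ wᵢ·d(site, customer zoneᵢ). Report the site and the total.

X, total 1208 blocks

Total weighted distance at each candidate:
  X (5, 3): total = 1208
  Y (1, 7): total = 1304
  Z (1, 4): total = 1580
Minimum is at X with total 1208 blocks.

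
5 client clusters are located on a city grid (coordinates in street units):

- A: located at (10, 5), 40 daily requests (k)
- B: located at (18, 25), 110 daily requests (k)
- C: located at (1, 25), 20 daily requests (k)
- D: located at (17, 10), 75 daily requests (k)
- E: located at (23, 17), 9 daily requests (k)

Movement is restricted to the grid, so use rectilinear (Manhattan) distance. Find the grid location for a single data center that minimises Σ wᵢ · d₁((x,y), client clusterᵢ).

Manhattan distance separates: Σwᵢ(|x−xᵢ|+|y−yᵢ|) = Σwᵢ|x−xᵢ| + Σwᵢ|y−yᵢ|, so x and y are optimised independently as 1-D weighted medians.
Total weight W = 254; half = 127.
x-coordinate, sorted with cumulative weight:
  x=1 (C, w=20) cum 20
  x=10 (A, w=40) cum 60
  x=17 (D, w=75) cum 135  ← median
  x=18 (B, w=110) cum 245
  x=23 (E, w=9) cum 254
⇒ x* = 17
y-coordinate, sorted with cumulative weight:
  y=5 (A, w=40) cum 40
  y=10 (D, w=75) cum 115
  y=17 (E, w=9) cum 124
  y=25 (B, w=110) cum 234  ← median
  y=25 (C, w=20) cum 254
⇒ y* = 25

(17, 25)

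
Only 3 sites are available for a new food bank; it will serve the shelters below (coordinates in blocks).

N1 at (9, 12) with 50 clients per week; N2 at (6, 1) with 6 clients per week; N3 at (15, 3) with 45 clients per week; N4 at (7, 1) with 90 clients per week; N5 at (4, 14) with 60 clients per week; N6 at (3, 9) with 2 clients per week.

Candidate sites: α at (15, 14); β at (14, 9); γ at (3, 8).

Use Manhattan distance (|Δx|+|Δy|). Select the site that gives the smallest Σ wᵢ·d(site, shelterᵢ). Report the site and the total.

Total weighted distance at each candidate:
  α (15, 14): total = 3611
  β (14, 9): total = 3083
  γ (3, 8): total = 2737
Minimum is at γ with total 2737 blocks.

γ, total 2737 blocks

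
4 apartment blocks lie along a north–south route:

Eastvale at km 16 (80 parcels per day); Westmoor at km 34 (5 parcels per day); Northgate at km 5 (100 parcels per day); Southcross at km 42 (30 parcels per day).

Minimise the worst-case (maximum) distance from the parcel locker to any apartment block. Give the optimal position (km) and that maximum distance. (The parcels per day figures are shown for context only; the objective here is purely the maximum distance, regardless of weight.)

location 23.5, max distance 18.5

The 1-center on a line is the midpoint of the two extreme points: leftmost at 5, rightmost at 42.
Optimal location = (5 + 42)/2 = 23.5; maximum distance = (42 − 5)/2 = 18.5.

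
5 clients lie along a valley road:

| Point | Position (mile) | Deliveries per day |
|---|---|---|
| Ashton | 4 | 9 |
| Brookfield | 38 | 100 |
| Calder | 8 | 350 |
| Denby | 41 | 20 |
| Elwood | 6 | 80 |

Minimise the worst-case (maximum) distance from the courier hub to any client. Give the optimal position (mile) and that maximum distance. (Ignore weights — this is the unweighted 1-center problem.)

location 22.5, max distance 18.5

The 1-center on a line is the midpoint of the two extreme points: leftmost at 4, rightmost at 41.
Optimal location = (4 + 41)/2 = 22.5; maximum distance = (41 − 4)/2 = 18.5.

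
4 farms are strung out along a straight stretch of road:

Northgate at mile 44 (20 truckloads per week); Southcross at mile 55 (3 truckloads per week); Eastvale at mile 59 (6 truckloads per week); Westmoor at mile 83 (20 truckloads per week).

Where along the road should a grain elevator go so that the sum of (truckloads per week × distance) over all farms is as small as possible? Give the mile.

For a sum of weighted absolute distances on a line, the optimum is the weighted median (not the mean). Total weight W = 49; half-weight = 24.5.
Sort by position and accumulate weight:
  mile 44 (Northgate, w=20) → cum 20
  mile 55 (Southcross, w=3) → cum 23
  mile 59 (Eastvale, w=6) → cum 29  ≥ 24.5 → median here
  mile 83 (Westmoor, w=20) → cum 49
Optimal location: mile 59.

x = 59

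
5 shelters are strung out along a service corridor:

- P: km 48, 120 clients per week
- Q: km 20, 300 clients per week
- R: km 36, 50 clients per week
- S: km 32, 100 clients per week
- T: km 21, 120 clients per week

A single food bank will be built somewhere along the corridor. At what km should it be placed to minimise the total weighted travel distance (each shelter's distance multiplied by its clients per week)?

For a sum of weighted absolute distances on a line, the optimum is the weighted median (not the mean). Total weight W = 690; half-weight = 345.
Sort by position and accumulate weight:
  km 20 (Q, w=300) → cum 300
  km 21 (T, w=120) → cum 420  ≥ 345 → median here
  km 32 (S, w=100) → cum 520
  km 36 (R, w=50) → cum 570
  km 48 (P, w=120) → cum 690
Optimal location: km 21.

x = 21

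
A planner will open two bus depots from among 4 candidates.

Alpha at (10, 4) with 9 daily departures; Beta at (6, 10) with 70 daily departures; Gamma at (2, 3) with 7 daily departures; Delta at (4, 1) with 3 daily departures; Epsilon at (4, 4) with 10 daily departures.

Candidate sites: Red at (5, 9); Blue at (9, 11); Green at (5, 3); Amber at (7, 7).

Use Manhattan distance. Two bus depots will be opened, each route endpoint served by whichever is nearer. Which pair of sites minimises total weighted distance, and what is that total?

{Red, Green}, total 244

Evaluate every pair (each demand assigned to the nearer of the two):
  {Red, Green}: total = 244
  {Red, Amber}: total = 344
  {Red, Blue}: total = 362
  {Blue, Green}: total = 384
  {Green, Amber}: total = 384
  {Blue, Amber}: total = 484
Best pair: {Red, Green} with total 244.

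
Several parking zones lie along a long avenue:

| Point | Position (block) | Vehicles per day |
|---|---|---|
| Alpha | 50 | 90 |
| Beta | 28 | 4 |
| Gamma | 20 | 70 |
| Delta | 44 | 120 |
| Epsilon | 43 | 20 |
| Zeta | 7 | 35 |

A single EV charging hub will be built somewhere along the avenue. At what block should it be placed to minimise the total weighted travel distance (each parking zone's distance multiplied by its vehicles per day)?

x = 44

For a sum of weighted absolute distances on a line, the optimum is the weighted median (not the mean). Total weight W = 339; half-weight = 169.5.
Sort by position and accumulate weight:
  block 7 (Zeta, w=35) → cum 35
  block 20 (Gamma, w=70) → cum 105
  block 28 (Beta, w=4) → cum 109
  block 43 (Epsilon, w=20) → cum 129
  block 44 (Delta, w=120) → cum 249  ≥ 169.5 → median here
  block 50 (Alpha, w=90) → cum 339
Optimal location: block 44.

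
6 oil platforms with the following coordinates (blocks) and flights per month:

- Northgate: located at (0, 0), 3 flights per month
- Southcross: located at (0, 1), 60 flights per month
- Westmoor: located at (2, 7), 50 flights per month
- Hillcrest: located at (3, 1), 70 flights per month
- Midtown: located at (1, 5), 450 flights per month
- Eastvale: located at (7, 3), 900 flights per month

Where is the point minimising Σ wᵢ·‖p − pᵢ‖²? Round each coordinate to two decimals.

The minimiser of Σwᵢ‖p−pᵢ‖² is the weighted centroid p* = (Σwᵢpᵢ)/(Σwᵢ).
Σwᵢ = 1533.
Σwᵢxᵢ = 3·0 + 60·0 + 50·2 + 70·3 + 450·1 + 900·7 = 7060.
Σwᵢyᵢ = 3·0 + 60·1 + 50·7 + 70·1 + 450·5 + 900·3 = 5430.
x* = 7060/1533 = 4.61, y* = 5430/1533 = 3.54.

(4.61, 3.54)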